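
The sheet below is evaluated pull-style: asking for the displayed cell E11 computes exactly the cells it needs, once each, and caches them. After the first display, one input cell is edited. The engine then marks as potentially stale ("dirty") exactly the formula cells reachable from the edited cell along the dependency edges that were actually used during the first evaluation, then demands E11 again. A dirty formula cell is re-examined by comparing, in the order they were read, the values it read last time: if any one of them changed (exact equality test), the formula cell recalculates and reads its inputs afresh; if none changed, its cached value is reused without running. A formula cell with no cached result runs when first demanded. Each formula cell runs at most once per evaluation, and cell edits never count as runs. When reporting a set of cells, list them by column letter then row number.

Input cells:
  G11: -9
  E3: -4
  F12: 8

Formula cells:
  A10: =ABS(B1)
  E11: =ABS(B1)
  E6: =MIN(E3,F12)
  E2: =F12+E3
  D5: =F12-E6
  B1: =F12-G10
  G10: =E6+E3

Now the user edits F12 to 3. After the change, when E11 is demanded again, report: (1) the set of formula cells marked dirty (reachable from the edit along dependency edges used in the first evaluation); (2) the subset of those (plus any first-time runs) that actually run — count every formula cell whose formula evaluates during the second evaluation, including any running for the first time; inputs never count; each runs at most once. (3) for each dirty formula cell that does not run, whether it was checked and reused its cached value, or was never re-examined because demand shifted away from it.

First demand of the output computes:
  E6 = MIN(-4, 8) = -4
  G10 = -4 + -4 = -8
  B1 = 8 - -8 = 16
  E11 = ABS(16) = 16

After the edit, cleaning proceeds:
  E6: a read changed (F12 8->3) — executes, giving -4 — identical to its old value.
  G10: dirty, but its reads are unchanged (E6 unchanged, E3 unchanged); cached -8 stands.
  B1: a read changed (F12 8->3) — executes, giving 11.
  E11: a read changed (B1 16->11) — executes, giving 11.

Note where the cutoff bites: G10 is checked, finds nothing changed, and keeps its cache.

The edit dirties: B1, E6, E11, G10.
3 formula cells run: B1, E6, E11.
Cache hits after checking: G10.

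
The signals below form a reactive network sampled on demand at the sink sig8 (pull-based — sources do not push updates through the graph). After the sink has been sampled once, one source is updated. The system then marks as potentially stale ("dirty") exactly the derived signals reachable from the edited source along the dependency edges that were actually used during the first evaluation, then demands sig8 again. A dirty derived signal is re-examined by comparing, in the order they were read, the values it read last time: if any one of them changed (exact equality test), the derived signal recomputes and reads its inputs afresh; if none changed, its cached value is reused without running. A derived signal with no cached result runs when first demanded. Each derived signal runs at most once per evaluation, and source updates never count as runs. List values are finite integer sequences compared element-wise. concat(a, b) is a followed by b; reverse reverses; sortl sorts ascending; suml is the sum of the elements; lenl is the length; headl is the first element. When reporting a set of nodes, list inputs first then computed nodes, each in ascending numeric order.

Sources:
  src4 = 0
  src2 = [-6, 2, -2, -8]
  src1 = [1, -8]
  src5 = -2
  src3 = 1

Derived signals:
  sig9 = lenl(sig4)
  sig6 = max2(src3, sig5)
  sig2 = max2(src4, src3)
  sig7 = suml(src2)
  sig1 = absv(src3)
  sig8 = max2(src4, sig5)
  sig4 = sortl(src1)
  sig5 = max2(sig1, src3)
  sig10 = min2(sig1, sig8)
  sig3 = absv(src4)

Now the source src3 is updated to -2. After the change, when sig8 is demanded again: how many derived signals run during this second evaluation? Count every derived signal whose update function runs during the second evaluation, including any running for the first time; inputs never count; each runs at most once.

Initial pass — values computed on the first demand:
  sig1 = absv(1) = 1
  sig5 = max2(1, 1) = 1
  sig8 = max2(0, 1) = 1

Second demand — change propagation:
  sig1: re-runs because src3 1->-2; new result 2.
  sig5: re-runs because sig1 1->2; src3 1->-2; new result 2.
  sig8: re-runs because sig5 1->2; new result 2.

Run set: sig1, sig5, sig8 (3 run).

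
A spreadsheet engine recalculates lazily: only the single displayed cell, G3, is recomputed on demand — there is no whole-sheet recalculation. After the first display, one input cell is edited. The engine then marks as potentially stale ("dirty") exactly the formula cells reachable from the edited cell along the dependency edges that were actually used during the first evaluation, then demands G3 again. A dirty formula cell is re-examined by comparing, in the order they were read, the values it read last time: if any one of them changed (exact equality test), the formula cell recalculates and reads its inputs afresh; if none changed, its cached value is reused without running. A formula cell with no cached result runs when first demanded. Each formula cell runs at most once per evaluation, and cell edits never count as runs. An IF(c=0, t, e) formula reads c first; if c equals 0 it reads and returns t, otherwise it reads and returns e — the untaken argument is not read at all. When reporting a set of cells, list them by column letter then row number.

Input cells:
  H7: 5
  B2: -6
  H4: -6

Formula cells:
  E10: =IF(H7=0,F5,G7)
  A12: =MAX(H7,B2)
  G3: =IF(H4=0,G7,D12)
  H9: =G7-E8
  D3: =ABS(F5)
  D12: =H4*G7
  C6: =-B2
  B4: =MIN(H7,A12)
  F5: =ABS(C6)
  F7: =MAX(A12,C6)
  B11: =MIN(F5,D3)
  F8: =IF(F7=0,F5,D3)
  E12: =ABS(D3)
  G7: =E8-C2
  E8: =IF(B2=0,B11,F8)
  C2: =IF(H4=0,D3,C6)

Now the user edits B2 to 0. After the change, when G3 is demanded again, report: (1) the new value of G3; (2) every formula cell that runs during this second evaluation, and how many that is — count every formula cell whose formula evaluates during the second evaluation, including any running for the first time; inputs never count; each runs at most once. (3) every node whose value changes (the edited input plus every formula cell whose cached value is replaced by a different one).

New value of G3: 0.
Formula cells that run: B11, C2, C6, D3, E8, F5, G7 — 7 in total.
Values that change: B2, C2, C6, D3, E8, F5.
Key observation: a condition flipped, so demand moved to the other branch — A12, F7, F8 are never re-examined.

First evaluation (everything demanded from the output):
  A12 = MAX(5, -6) = 5
  C6 = -(-6) = 6
  F5 = ABS(6) = 6
  D3 = ABS(6) = 6
  C2 = IF(H4=0: H4=-6 -> else branch C6) = 6
  F7 = MAX(5, 6) = 6
  F8 = IF(F7=0: F7=6 -> else branch D3) = 6
  E8 = IF(B2=0: B2=-6 -> else branch F8) = 6
  G7 = 6 - 6 = 0
  D12 = -6 * 0 = 0
  G3 = IF(H4=0: H4=-6 -> else branch D12) = 0

Propagation after the edit:
  A12: marked dirty but never re-examined — demand shifted away from it.
  C6: runs — B2 -6->0; result 0.
  F5: runs — C6 6->0; result 0.
  D3: runs — F5 6->0; result 0.
  B11: demanded for the first time — runs, produces 0.
  C2: runs — C6 6->0; result 0.
  F7: marked dirty but never re-examined — demand shifted away from it.
  F8: marked dirty but never re-examined — demand shifted away from it.
  E8: runs — B2 -6->0; result 0.
  G7: runs — E8 6->0; C2 6->0; result 0 (same value as before).
  D12: checked — values it read are unchanged (H4 unchanged, G7 unchanged); reused cached 0 without running.
  G3: checked — values it read are unchanged (H4 unchanged, D12 unchanged); reused cached 0 without running.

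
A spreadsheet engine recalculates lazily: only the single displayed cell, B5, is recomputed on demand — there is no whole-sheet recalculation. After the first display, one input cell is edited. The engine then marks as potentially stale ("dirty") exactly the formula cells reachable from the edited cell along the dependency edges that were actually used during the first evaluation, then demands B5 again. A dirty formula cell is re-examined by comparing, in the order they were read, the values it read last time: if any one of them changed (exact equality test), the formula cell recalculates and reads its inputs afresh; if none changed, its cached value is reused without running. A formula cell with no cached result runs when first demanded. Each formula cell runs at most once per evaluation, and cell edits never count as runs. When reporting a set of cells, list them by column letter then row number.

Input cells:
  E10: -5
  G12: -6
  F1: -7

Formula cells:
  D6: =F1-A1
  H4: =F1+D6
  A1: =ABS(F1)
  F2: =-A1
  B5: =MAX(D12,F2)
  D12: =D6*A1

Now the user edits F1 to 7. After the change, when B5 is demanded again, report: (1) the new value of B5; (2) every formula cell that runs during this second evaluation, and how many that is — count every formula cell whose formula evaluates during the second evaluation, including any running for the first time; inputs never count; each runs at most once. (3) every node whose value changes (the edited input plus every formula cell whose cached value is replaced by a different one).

First evaluation (everything demanded from the output):
  A1 = ABS(-7) = 7
  D6 = -7 - 7 = -14
  D12 = -14 * 7 = -98
  F2 = -(7) = -7
  B5 = MAX(-98, -7) = -7

Propagation after the edit:
  A1: runs — F1 -7->7; result 7 (same value as before).
  D6: runs — F1 -7->7; result 0.
  D12: runs — D6 -14->0; result 0.
  F2: checked — values it read are unchanged (A1 unchanged); reused cached -7 without running.
  B5: runs — D12 -98->0; result 0.

Key observation: the cutoff stops propagation at F2 — its inputs' values are unchanged, so it reuses its cache.

New value of B5: 0.
Formula cells that run: A1, B5, D6, D12 — 4 in total.
Values that change: B5, D6, D12, F1.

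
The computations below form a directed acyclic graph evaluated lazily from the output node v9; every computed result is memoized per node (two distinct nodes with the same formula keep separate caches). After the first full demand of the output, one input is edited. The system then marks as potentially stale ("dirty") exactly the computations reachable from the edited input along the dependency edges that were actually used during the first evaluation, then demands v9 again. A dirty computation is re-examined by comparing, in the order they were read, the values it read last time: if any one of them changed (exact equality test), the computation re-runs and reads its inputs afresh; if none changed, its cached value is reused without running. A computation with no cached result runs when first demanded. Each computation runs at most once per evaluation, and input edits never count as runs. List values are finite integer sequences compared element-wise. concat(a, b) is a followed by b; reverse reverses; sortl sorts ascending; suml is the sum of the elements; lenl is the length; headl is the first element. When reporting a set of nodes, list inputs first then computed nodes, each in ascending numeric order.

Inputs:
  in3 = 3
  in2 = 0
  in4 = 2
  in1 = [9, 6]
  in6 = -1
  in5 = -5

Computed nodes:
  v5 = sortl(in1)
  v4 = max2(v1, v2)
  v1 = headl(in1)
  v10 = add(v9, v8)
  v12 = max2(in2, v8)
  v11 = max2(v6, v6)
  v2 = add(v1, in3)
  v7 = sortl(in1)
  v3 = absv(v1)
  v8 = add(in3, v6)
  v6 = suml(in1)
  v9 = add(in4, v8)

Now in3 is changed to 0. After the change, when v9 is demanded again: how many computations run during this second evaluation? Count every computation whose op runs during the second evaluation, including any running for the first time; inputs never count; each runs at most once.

First demand of the output computes:
  v6 = suml([9, 6]) = 15
  v8 = add(3, 15) = 18
  v9 = add(2, 18) = 20

After the edit, cleaning proceeds:
  v8: a read changed (in3 3->0) — executes, giving 15.
  v9: a read changed (v8 18->15) — executes, giving 17.

2 computations run: v8, v9.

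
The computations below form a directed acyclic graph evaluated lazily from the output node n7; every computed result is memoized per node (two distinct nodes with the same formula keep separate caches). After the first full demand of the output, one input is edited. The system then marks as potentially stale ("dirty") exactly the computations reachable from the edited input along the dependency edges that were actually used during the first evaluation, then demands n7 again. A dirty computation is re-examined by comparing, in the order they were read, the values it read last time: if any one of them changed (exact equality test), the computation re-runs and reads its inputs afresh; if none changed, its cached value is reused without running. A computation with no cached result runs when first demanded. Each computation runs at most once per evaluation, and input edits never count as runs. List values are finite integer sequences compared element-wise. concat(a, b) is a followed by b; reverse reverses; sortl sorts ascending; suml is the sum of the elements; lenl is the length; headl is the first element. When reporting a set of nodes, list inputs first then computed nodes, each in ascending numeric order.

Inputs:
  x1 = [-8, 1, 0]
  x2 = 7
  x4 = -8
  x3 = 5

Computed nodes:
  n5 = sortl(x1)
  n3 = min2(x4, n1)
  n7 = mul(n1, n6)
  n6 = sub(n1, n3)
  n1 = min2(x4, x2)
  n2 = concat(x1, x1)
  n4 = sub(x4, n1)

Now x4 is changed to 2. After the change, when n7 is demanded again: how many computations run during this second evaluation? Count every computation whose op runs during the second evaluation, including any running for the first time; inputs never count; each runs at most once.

4 computations run: n1, n3, n6, n7.

First demand of the output computes:
  n1 = min2(-8, 7) = -8
  n3 = min2(-8, -8) = -8
  n6 = sub(-8, -8) = 0
  n7 = mul(-8, 0) = 0

After the edit, cleaning proceeds:
  n1: a read changed (x4 -8->2) — executes, giving 2.
  n3: a read changed (x4 -8->2; n1 -8->2) — executes, giving 2.
  n6: a read changed (n1 -8->2; n3 -8->2) — executes, giving 0 — identical to its old value.
  n7: a read changed (n1 -8->2) — executes, giving 0 — identical to its old value.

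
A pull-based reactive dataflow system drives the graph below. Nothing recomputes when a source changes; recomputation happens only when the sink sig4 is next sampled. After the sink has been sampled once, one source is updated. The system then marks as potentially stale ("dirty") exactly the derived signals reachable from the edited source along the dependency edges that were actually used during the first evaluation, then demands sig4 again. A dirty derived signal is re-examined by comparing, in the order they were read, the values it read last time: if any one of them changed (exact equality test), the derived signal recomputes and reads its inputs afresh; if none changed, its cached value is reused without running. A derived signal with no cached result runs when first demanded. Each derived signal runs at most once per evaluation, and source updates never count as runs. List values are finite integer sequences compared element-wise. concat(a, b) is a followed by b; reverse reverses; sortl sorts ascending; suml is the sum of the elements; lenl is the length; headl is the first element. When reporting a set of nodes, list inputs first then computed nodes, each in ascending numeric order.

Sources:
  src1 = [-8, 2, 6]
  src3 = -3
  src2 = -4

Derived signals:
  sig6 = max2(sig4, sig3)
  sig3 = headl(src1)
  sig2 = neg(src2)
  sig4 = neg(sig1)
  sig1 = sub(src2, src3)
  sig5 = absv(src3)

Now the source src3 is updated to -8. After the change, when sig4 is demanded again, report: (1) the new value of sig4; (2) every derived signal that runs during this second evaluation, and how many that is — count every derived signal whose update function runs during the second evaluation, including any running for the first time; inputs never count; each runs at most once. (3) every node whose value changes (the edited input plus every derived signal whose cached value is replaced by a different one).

First evaluation (everything demanded from the output):
  sig1 = sub(-4, -3) = -1
  sig4 = neg(-1) = 1

Propagation after the edit:
  sig1: runs — src3 -3->-8; result 4.
  sig4: runs — sig1 -1->4; result -4.

New value of sig4: -4.
Derived signals that run: sig1, sig4 — 2 in total.
Values that change: src3, sig1, sig4.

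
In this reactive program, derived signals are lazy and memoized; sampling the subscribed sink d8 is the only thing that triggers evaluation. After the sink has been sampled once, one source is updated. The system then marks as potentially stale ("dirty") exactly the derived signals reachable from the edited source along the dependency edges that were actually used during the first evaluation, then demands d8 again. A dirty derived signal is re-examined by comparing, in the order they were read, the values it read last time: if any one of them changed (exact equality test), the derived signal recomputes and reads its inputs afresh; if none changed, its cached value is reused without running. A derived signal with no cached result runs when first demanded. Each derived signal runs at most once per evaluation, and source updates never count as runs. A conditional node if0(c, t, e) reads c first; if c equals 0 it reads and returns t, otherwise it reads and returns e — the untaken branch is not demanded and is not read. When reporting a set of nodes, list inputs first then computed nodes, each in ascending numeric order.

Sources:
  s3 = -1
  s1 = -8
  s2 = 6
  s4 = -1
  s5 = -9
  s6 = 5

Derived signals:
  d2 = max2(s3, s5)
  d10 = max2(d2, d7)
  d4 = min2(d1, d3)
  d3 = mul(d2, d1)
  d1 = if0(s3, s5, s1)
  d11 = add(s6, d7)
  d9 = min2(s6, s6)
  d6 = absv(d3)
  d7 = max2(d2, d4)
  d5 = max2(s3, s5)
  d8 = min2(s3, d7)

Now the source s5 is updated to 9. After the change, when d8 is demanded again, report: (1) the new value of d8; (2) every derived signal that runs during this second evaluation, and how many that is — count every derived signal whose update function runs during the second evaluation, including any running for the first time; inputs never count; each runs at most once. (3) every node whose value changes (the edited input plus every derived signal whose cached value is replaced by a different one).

First demand of the output computes:
  d1 = if0(s3=-1 -> else branch s1) = -8
  d2 = max2(-1, -9) = -1
  d3 = mul(-1, -8) = 8
  d4 = min2(-8, 8) = -8
  d7 = max2(-1, -8) = -1
  d8 = min2(-1, -1) = -1

After the edit, cleaning proceeds:
  d2: a read changed (s5 -9->9) — executes, giving 9.
  d3: a read changed (d2 -1->9) — executes, giving -72.
  d4: a read changed (d3 8->-72) — executes, giving -72.
  d7: a read changed (d2 -1->9; d4 -8->-72) — executes, giving 9.
  d8: a read changed (d7 -1->9) — executes, giving -1 — identical to its old value.

Demanding d8 again yields -1.
5 derived signals run: d2, d3, d4, d7, d8.
The nodes whose values change: s5, d2, d3, d4, d7.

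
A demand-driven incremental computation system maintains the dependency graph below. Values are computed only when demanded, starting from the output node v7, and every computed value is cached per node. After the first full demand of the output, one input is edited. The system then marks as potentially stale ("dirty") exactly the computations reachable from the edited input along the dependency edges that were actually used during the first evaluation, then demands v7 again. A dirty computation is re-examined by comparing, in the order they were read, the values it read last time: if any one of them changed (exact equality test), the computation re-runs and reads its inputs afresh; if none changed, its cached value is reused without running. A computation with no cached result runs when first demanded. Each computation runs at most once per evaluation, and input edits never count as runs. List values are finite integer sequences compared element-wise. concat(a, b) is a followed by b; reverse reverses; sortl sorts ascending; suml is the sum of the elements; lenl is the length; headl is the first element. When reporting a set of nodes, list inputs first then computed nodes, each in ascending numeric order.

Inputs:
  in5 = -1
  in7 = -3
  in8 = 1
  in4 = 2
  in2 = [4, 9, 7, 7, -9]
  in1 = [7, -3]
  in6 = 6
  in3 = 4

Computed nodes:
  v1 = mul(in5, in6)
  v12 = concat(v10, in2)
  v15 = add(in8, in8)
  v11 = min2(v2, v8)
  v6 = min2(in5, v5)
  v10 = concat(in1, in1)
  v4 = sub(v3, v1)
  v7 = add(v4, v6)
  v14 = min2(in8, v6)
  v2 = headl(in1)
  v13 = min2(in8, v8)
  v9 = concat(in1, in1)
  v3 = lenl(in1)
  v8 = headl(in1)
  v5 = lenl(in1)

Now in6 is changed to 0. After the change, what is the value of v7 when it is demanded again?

First evaluation (everything demanded from the output):
  v1 = mul(-1, 6) = -6
  v3 = lenl([7, -3]) = 2
  v4 = sub(2, -6) = 8
  v5 = lenl([7, -3]) = 2
  v6 = min2(-1, 2) = -1
  v7 = add(8, -1) = 7

Propagation after the edit:
  v1: runs — in6 6->0; result 0.
  v4: runs — v1 -6->0; result 2.
  v7: runs — v4 8->2; result 1.

New value of v7: 1.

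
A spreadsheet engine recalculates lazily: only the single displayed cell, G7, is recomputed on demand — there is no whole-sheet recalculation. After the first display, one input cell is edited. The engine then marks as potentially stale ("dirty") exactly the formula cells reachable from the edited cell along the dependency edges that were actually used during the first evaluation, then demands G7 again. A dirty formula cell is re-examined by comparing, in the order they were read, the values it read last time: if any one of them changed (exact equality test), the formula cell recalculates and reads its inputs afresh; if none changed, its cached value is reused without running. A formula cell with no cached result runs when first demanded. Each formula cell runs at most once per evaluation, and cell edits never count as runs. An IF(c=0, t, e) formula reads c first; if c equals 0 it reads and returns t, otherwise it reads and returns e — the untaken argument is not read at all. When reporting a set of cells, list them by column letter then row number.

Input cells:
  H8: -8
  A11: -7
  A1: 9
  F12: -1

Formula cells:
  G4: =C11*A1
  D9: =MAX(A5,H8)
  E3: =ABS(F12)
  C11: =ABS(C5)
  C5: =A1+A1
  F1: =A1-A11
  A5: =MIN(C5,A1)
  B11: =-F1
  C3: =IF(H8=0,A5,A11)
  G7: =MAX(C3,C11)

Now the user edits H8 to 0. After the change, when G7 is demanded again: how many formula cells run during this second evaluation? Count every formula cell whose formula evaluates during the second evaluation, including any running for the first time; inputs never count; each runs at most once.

Formula cells that run: A5, C3, G7 — 3 in total.
Key observation: a condition flipped, so demand reaches new nodes — A5 runs for the first time.

First evaluation (everything demanded from the output):
  C3 = IF(H8=0: H8=-8 -> else branch A11) = -7
  C5 = 9 + 9 = 18
  C11 = ABS(18) = 18
  G7 = MAX(-7, 18) = 18

Propagation after the edit:
  A5: demanded for the first time — runs, produces 9.
  C3: runs — H8 -8->0; result 9.
  G7: runs — C3 -7->9; result 18 (same value as before).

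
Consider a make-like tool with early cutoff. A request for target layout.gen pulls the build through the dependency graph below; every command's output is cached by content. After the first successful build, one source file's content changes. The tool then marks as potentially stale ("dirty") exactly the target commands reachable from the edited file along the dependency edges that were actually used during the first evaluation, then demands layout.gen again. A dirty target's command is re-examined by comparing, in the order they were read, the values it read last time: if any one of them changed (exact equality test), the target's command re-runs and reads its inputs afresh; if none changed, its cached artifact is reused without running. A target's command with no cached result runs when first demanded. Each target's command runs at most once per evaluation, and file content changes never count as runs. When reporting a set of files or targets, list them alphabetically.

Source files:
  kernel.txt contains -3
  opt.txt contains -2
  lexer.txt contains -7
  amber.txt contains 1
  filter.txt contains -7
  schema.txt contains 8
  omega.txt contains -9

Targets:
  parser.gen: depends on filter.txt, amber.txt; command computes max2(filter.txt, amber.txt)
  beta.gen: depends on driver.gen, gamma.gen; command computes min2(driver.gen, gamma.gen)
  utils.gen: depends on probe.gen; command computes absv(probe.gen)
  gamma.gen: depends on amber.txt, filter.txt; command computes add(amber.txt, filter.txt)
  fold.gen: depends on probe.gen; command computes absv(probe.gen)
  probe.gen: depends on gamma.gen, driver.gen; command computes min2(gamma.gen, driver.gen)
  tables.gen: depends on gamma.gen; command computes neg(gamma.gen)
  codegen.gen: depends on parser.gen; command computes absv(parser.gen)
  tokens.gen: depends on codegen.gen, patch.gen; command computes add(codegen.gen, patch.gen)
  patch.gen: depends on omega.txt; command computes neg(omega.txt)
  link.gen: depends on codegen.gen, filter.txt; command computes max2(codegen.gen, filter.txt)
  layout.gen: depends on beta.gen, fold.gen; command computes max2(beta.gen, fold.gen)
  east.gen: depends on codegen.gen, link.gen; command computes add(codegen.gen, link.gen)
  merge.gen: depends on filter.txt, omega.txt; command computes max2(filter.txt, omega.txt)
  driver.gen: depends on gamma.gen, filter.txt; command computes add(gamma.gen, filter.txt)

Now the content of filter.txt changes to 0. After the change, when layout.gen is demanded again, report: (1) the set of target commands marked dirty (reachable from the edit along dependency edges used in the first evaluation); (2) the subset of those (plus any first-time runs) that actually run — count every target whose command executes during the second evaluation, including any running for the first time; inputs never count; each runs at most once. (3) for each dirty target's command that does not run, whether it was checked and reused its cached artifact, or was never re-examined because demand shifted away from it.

The edit dirties: beta.gen, driver.gen, fold.gen, gamma.gen, layout.gen, probe.gen.
6 target commands run: beta.gen, driver.gen, fold.gen, gamma.gen, layout.gen, probe.gen.
No dirty target's command escaped a run.

First demand of the output computes:
  gamma.gen = add(1, -7) = -6
  driver.gen = add(-6, -7) = -13
  beta.gen = min2(-13, -6) = -13
  probe.gen = min2(-6, -13) = -13
  fold.gen = absv(-13) = 13
  layout.gen = max2(-13, 13) = 13

After the edit, cleaning proceeds:
  gamma.gen: a read changed (filter.txt -7->0) — executes, giving 1.
  driver.gen: a read changed (gamma.gen -6->1; filter.txt -7->0) — executes, giving 1.
  beta.gen: a read changed (driver.gen -13->1; gamma.gen -6->1) — executes, giving 1.
  probe.gen: a read changed (gamma.gen -6->1; driver.gen -13->1) — executes, giving 1.
  fold.gen: a read changed (probe.gen -13->1) — executes, giving 1.
  layout.gen: a read changed (beta.gen -13->1; fold.gen 13->1) — executes, giving 1.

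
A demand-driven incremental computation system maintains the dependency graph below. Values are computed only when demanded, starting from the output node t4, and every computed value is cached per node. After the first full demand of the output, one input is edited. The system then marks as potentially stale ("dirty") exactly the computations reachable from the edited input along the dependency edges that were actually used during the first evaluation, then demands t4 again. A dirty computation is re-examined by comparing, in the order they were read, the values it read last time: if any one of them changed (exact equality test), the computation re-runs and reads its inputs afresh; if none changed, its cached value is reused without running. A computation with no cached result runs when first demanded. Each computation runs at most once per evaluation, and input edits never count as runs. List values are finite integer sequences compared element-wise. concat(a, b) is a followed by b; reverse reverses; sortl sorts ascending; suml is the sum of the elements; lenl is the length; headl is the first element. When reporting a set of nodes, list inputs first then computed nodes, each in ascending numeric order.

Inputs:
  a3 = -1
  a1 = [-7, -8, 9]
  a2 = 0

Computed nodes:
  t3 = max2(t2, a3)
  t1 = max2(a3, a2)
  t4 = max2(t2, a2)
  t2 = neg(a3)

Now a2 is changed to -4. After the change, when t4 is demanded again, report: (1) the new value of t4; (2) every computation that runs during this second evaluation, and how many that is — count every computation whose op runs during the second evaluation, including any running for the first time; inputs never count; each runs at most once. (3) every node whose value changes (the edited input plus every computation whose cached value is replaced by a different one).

New value of t4: 1.
Computations that run: t4 — 1 in total.
Values that change: a2.

First evaluation (everything demanded from the output):
  t2 = neg(-1) = 1
  t4 = max2(1, 0) = 1

Propagation after the edit:
  t4: runs — a2 0->-4; result 1 (same value as before).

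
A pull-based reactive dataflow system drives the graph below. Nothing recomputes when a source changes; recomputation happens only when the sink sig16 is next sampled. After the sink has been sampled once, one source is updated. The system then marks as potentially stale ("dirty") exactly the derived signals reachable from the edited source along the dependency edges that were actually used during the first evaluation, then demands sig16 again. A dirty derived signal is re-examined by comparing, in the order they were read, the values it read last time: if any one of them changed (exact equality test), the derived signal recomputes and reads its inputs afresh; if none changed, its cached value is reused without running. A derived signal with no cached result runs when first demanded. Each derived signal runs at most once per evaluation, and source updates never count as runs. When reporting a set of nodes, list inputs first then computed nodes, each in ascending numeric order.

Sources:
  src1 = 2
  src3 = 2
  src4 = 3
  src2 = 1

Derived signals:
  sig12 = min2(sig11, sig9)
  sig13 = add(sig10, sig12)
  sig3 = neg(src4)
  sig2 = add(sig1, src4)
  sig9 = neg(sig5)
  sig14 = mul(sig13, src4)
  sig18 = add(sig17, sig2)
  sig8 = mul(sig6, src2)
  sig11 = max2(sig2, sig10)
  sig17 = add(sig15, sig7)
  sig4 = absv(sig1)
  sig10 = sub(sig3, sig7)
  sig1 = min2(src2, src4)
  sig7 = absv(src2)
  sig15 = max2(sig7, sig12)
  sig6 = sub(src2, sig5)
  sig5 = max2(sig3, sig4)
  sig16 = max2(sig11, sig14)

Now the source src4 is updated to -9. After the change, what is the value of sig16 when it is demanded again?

New value of sig16: 9.

First evaluation (everything demanded from the output):
  sig1 = min2(1, 3) = 1
  sig2 = add(1, 3) = 4
  sig3 = neg(3) = -3
  sig4 = absv(1) = 1
  sig5 = max2(-3, 1) = 1
  sig7 = absv(1) = 1
  sig9 = neg(1) = -1
  sig10 = sub(-3, 1) = -4
  sig11 = max2(4, -4) = 4
  sig12 = min2(4, -1) = -1
  sig13 = add(-4, -1) = -5
  sig14 = mul(-5, 3) = -15
  sig16 = max2(4, -15) = 4

Propagation after the edit:
  sig1: runs — src4 3->-9; result -9.
  sig2: runs — sig1 1->-9; src4 3->-9; result -18.
  sig3: runs — src4 3->-9; result 9.
  sig4: runs — sig1 1->-9; result 9.
  sig5: runs — sig3 -3->9; sig4 1->9; result 9.
  sig9: runs — sig5 1->9; result -9.
  sig10: runs — sig3 -3->9; result 8.
  sig11: runs — sig2 4->-18; sig10 -4->8; result 8.
  sig12: runs — sig11 4->8; sig9 -1->-9; result -9.
  sig13: runs — sig10 -4->8; sig12 -1->-9; result -1.
  sig14: runs — sig13 -5->-1; src4 3->-9; result 9.
  sig16: runs — sig11 4->8; sig14 -15->9; result 9.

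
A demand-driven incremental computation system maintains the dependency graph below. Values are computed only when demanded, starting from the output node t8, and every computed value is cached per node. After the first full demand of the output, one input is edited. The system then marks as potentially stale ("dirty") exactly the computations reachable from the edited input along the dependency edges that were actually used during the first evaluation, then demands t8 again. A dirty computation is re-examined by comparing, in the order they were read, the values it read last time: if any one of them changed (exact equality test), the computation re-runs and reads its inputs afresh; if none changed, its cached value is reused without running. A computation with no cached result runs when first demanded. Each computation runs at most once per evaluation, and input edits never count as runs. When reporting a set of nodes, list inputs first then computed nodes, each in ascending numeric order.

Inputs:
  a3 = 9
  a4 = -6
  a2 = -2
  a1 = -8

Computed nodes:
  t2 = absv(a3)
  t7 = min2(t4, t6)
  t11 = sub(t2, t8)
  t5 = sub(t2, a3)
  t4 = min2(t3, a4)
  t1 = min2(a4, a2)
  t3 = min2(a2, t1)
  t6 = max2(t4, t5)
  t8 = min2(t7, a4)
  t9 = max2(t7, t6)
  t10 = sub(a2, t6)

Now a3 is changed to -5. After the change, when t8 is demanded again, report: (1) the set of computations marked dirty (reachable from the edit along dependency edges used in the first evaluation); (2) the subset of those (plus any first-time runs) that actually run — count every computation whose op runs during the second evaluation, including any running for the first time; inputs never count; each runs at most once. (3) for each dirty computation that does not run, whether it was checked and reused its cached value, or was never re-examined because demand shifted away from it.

Marked dirty: t2, t5, t6, t7, t8.
Computations that run: t2, t5, t6, t7 — 4 in total.
Checked but reused from cache: t8.
Key observation: the change is absorbed at t7 — it re-runs but produces the same value, and the output's value is unchanged.

First evaluation (everything demanded from the output):
  t1 = min2(-6, -2) = -6
  t2 = absv(9) = 9
  t3 = min2(-2, -6) = -6
  t4 = min2(-6, -6) = -6
  t5 = sub(9, 9) = 0
  t6 = max2(-6, 0) = 0
  t7 = min2(-6, 0) = -6
  t8 = min2(-6, -6) = -6

Propagation after the edit:
  t2: runs — a3 9->-5; result 5.
  t5: runs — t2 9->5; a3 9->-5; result 10.
  t6: runs — t5 0->10; result 10.
  t7: runs — t6 0->10; result -6 (same value as before).
  t8: checked — values it read are unchanged (t7 unchanged, a4 unchanged); reused cached -6 without running.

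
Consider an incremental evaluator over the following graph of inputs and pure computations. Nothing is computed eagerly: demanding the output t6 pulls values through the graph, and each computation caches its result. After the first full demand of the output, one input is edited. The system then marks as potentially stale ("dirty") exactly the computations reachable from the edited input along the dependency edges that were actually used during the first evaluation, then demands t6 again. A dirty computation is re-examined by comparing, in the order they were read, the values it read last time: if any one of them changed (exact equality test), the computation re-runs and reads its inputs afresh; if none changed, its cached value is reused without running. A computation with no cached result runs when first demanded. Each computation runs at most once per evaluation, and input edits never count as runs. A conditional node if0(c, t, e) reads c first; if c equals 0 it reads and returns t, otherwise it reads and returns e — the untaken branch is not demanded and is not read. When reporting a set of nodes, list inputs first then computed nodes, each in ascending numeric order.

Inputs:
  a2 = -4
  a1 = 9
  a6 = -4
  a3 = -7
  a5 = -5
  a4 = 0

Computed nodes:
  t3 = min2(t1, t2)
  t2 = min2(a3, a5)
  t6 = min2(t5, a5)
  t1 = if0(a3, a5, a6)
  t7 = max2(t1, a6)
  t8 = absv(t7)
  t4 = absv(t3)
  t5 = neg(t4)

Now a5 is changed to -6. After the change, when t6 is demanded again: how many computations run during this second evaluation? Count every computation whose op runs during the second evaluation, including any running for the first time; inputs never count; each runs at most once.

Run set: t2, t6 (2 run).
The important point: at t3 every value read last time is unchanged, so the dirty flag clears without a run.

Initial pass — values computed on the first demand:
  t1 = if0(a3=-7 -> else branch a6) = -4
  t2 = min2(-7, -5) = -7
  t3 = min2(-4, -7) = -7
  t4 = absv(-7) = 7
  t5 = neg(7) = -7
  t6 = min2(-7, -5) = -7

Second demand — change propagation:
  t2: re-runs because a5 -5->-6; new result -7 (unchanged).
  t3: re-examined; everything it read last time is the same (t1 unchanged, t2 unchanged) — cache -7 kept, no run.
  t4: re-examined; everything it read last time is the same (t3 unchanged) — cache 7 kept, no run.
  t5: re-examined; everything it read last time is the same (t4 unchanged) — cache -7 kept, no run.
  t6: re-runs because a5 -5->-6; new result -7 (unchanged).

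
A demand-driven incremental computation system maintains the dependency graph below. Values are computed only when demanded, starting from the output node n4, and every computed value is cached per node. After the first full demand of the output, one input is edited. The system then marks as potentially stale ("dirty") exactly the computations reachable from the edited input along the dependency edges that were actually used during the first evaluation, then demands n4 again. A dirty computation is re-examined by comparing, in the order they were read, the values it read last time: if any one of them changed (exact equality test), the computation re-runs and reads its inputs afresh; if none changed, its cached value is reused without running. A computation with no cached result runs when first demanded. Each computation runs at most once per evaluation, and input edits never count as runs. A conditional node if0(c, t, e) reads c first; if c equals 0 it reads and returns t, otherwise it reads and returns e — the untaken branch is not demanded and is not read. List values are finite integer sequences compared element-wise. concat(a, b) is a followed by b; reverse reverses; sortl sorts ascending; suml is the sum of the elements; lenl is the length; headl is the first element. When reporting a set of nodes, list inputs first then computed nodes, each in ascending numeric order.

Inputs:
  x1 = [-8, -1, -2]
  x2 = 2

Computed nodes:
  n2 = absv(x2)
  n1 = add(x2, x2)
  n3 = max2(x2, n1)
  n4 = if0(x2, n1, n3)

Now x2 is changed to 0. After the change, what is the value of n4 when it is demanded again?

First evaluation (everything demanded from the output):
  n1 = add(2, 2) = 4
  n3 = max2(2, 4) = 4
  n4 = if0(x2=2 -> else branch n3) = 4

Propagation after the edit:
  n1: runs — x2 2->0; x2 2->0; result 0.
  n3: marked dirty but never re-examined — demand shifted away from it.
  n4: runs — x2 2->0; result 0.

Key observation: a condition flipped, so demand moved to the other branch — n3 is never re-examined.

New value of n4: 0.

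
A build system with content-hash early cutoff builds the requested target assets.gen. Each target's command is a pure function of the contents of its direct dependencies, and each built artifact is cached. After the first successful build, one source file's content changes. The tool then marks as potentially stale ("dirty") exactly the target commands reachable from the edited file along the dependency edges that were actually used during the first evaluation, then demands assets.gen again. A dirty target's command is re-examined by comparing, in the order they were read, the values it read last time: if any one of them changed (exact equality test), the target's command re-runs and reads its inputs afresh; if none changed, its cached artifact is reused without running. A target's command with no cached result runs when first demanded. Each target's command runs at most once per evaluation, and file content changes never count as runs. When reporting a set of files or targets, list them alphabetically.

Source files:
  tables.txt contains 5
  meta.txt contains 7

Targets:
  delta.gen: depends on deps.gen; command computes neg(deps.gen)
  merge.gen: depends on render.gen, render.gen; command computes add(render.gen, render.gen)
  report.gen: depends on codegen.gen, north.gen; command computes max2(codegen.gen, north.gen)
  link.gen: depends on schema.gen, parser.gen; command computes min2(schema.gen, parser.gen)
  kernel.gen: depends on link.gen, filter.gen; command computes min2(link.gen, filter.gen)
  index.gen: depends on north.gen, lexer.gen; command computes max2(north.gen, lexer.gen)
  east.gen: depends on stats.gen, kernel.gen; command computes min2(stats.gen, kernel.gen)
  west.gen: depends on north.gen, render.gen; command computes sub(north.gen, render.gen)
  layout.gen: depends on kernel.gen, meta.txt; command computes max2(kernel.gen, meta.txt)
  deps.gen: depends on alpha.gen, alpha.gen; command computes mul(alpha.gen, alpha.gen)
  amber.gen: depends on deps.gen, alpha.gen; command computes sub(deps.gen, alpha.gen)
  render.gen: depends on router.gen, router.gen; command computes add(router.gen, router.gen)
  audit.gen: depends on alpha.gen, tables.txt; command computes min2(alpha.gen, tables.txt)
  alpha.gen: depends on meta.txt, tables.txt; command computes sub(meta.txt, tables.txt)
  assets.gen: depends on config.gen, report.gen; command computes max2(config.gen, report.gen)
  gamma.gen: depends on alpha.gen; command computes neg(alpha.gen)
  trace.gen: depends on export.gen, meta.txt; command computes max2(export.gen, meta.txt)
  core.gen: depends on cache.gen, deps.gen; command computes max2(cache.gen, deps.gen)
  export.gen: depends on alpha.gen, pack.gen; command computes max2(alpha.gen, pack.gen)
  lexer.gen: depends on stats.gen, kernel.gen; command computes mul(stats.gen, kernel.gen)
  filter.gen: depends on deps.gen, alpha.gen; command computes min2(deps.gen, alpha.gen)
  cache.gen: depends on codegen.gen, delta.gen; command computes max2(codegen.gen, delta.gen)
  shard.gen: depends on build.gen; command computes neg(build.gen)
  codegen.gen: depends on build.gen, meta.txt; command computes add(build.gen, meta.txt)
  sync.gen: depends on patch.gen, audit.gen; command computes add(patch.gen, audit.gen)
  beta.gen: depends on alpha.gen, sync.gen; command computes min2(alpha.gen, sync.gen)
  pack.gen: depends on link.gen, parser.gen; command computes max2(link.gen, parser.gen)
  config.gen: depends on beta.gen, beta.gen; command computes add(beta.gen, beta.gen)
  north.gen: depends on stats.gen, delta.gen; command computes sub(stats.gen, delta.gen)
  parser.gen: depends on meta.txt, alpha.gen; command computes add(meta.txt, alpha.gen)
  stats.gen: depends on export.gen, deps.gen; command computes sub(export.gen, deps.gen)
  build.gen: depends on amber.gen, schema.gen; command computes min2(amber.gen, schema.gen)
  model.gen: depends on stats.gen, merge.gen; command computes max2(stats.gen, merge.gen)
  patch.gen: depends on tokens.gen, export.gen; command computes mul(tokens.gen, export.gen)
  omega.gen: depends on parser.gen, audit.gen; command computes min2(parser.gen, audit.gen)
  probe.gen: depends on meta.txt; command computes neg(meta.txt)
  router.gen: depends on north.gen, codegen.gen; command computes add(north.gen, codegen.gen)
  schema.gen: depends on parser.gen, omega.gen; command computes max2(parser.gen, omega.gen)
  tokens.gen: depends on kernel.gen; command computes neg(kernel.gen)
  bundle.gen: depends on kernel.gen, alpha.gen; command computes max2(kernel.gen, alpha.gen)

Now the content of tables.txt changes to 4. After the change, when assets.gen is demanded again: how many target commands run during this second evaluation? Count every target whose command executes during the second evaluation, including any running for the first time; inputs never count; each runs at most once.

Target commands that run: alpha.gen, amber.gen, assets.gen, audit.gen, beta.gen, build.gen, codegen.gen, config.gen, delta.gen, deps.gen, export.gen, filter.gen, kernel.gen, link.gen, north.gen, omega.gen, pack.gen, parser.gen, patch.gen, report.gen, schema.gen, stats.gen, sync.gen, tokens.gen — 24 in total.

First evaluation (everything demanded from the output):
  alpha.gen = sub(7, 5) = 2
  audit.gen = min2(2, 5) = 2
  deps.gen = mul(2, 2) = 4
  amber.gen = sub(4, 2) = 2
  delta.gen = neg(4) = -4
  filter.gen = min2(4, 2) = 2
  parser.gen = add(7, 2) = 9
  omega.gen = min2(9, 2) = 2
  schema.gen = max2(9, 2) = 9
  build.gen = min2(2, 9) = 2
  codegen.gen = add(2, 7) = 9
  link.gen = min2(9, 9) = 9
  kernel.gen = min2(9, 2) = 2
  pack.gen = max2(9, 9) = 9
  export.gen = max2(2, 9) = 9
  stats.gen = sub(9, 4) = 5
  north.gen = sub(5, -4) = 9
  report.gen = max2(9, 9) = 9
  tokens.gen = neg(2) = -2
  patch.gen = mul(-2, 9) = -18
  sync.gen = add(-18, 2) = -16
  beta.gen = min2(2, -16) = -16
  config.gen = add(-16, -16) = -32
  assets.gen = max2(-32, 9) = 9

Propagation after the edit:
  alpha.gen: runs — tables.txt 5->4; result 3.
  audit.gen: runs — alpha.gen 2->3; tables.txt 5->4; result 3.
  deps.gen: runs — alpha.gen 2->3; alpha.gen 2->3; result 9.
  amber.gen: runs — deps.gen 4->9; alpha.gen 2->3; result 6.
  delta.gen: runs — deps.gen 4->9; result -9.
  filter.gen: runs — deps.gen 4->9; alpha.gen 2->3; result 3.
  parser.gen: runs — alpha.gen 2->3; result 10.
  omega.gen: runs — parser.gen 9->10; audit.gen 2->3; result 3.
  schema.gen: runs — parser.gen 9->10; omega.gen 2->3; result 10.
  build.gen: runs — amber.gen 2->6; schema.gen 9->10; result 6.
  codegen.gen: runs — build.gen 2->6; result 13.
  link.gen: runs — schema.gen 9->10; parser.gen 9->10; result 10.
  kernel.gen: runs — link.gen 9->10; filter.gen 2->3; result 3.
  pack.gen: runs — link.gen 9->10; parser.gen 9->10; result 10.
  export.gen: runs — alpha.gen 2->3; pack.gen 9->10; result 10.
  stats.gen: runs — export.gen 9->10; deps.gen 4->9; result 1.
  north.gen: runs — stats.gen 5->1; delta.gen -4->-9; result 10.
  report.gen: runs — codegen.gen 9->13; north.gen 9->10; result 13.
  tokens.gen: runs — kernel.gen 2->3; result -3.
  patch.gen: runs — tokens.gen -2->-3; export.gen 9->10; result -30.
  sync.gen: runs — patch.gen -18->-30; audit.gen 2->3; result -27.
  beta.gen: runs — alpha.gen 2->3; sync.gen -16->-27; result -27.
  config.gen: runs — beta.gen -16->-27; beta.gen -16->-27; result -54.
  assets.gen: runs — config.gen -32->-54; report.gen 9->13; result 13.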